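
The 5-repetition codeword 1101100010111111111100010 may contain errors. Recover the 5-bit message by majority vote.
Split into 5-bit blocks and majority-vote each:
  block 1 = 11011: 4 ones, 1 zeros → 1
  block 2 = 00010: 1 ones, 4 zeros → 0
  block 3 = 11111: 5 ones, 0 zeros → 1
  block 4 = 11111: 5 ones, 0 zeros → 1
  block 5 = 00010: 1 ones, 4 zeros → 0
Decoded = 10110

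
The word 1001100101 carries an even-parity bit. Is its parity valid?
Sum of all bits: 1+0+0+1+1+0+0+1+0+1 = 5; 5 mod 2 = 1. Result is 1 → parity error detected.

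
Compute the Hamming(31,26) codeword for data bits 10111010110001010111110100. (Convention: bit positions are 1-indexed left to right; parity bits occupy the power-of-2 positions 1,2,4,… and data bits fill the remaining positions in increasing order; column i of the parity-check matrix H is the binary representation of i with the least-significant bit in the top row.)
Codeword c = d · G (mod 2), d = 10111010110001010111110100:
  c[0] = d·G[:,0] = (10111010110001010111110100)·(11011010101101010101010101) mod 2 = 1+0+0+1+1+0+1+0+1+0+0+0+0+1+0+1+0+1+0+1+0+1+0+1+0+0 mod 2 = 1
  c[1] = d·G[:,1] = (10111010110001010111110100)·(10110110011011001100110011) mod 2 = 1+0+1+1+0+0+1+0+0+1+0+0+0+1+0+0+0+1+0+0+1+1+0+0+0+0 mod 2 = 1
  c[2] = d·G[:,2] = (10111010110001010111110100)·(10000000000000000000000000) mod 2 = 1+0+0+0+0+0+0+0+0+0+0+0+0+0+0+0+0+0+0+0+0+0+0+0+0+0 mod 2 = 1
  c[3] = d·G[:,3] = (10111010110001010111110100)·(01110001111000111100001111) mod 2 = 0+0+1+1+0+0+0+0+1+1+0+0+0+0+0+1+0+1+0+0+0+0+0+1+0+0 mod 2 = 1
  c[4] = d·G[:,4] = (10111010110001010111110100)·(01000000000000000000000000) mod 2 = 0+0+0+0+0+0+0+0+0+0+0+0+0+0+0+0+0+0+0+0+0+0+0+0+0+0 mod 2 = 0
  c[5] = d·G[:,5] = (10111010110001010111110100)·(00100000000000000000000000) mod 2 = 0+0+1+0+0+0+0+0+0+0+0+0+0+0+0+0+0+0+0+0+0+0+0+0+0+0 mod 2 = 1
  c[6] = d·G[:,6] = (10111010110001010111110100)·(00010000000000000000000000) mod 2 = 0+0+0+1+0+0+0+0+0+0+0+0+0+0+0+0+0+0+0+0+0+0+0+0+0+0 mod 2 = 1
  c[7] = d·G[:,7] = (10111010110001010111110100)·(00001111111000000011111111) mod 2 = 0+0+0+0+1+0+1+0+1+1+0+0+0+0+0+0+0+0+1+1+1+1+0+1+0+0 mod 2 = 1
  c[8] = d·G[:,8] = (10111010110001010111110100)·(00001000000000000000000000) mod 2 = 0+0+0+0+1+0+0+0+0+0+0+0+0+0+0+0+0+0+0+0+0+0+0+0+0+0 mod 2 = 1
  c[9] = d·G[:,9] = (10111010110001010111110100)·(00000100000000000000000000) mod 2 = 0+0+0+0+0+0+0+0+0+0+0+0+0+0+0+0+0+0+0+0+0+0+0+0+0+0 mod 2 = 0
  c[10] = d·G[:,10] = (10111010110001010111110100)·(00000010000000000000000000) mod 2 = 0+0+0+0+0+0+1+0+0+0+0+0+0+0+0+0+0+0+0+0+0+0+0+0+0+0 mod 2 = 1
  c[11] = d·G[:,11] = (10111010110001010111110100)·(00000001000000000000000000) mod 2 = 0+0+0+0+0+0+0+0+0+0+0+0+0+0+0+0+0+0+0+0+0+0+0+0+0+0 mod 2 = 0
  c[12] = d·G[:,12] = (10111010110001010111110100)·(00000000100000000000000000) mod 2 = 0+0+0+0+0+0+0+0+1+0+0+0+0+0+0+0+0+0+0+0+0+0+0+0+0+0 mod 2 = 1
  c[13] = d·G[:,13] = (10111010110001010111110100)·(00000000010000000000000000) mod 2 = 0+0+0+0+0+0+0+0+0+1+0+0+0+0+0+0+0+0+0+0+0+0+0+0+0+0 mod 2 = 1
  c[14] = d·G[:,14] = (10111010110001010111110100)·(00000000001000000000000000) mod 2 = 0+0+0+0+0+0+0+0+0+0+0+0+0+0+0+0+0+0+0+0+0+0+0+0+0+0 mod 2 = 0
  c[15] = d·G[:,15] = (10111010110001010111110100)·(00000000000111111111111111) mod 2 = 0+0+0+0+0+0+0+0+0+0+0+0+0+1+0+1+0+1+1+1+1+1+0+1+0+0 mod 2 = 0
  c[16] = d·G[:,16] = (10111010110001010111110100)·(00000000000100000000000000) mod 2 = 0+0+0+0+0+0+0+0+0+0+0+0+0+0+0+0+0+0+0+0+0+0+0+0+0+0 mod 2 = 0
  c[17] = d·G[:,17] = (10111010110001010111110100)·(00000000000010000000000000) mod 2 = 0+0+0+0+0+0+0+0+0+0+0+0+0+0+0+0+0+0+0+0+0+0+0+0+0+0 mod 2 = 0
  c[18] = d·G[:,18] = (10111010110001010111110100)·(00000000000001000000000000) mod 2 = 0+0+0+0+0+0+0+0+0+0+0+0+0+1+0+0+0+0+0+0+0+0+0+0+0+0 mod 2 = 1
  c[19] = d·G[:,19] = (10111010110001010111110100)·(00000000000000100000000000) mod 2 = 0+0+0+0+0+0+0+0+0+0+0+0+0+0+0+0+0+0+0+0+0+0+0+0+0+0 mod 2 = 0
  c[20] = d·G[:,20] = (10111010110001010111110100)·(00000000000000010000000000) mod 2 = 0+0+0+0+0+0+0+0+0+0+0+0+0+0+0+1+0+0+0+0+0+0+0+0+0+0 mod 2 = 1
  c[21] = d·G[:,21] = (10111010110001010111110100)·(00000000000000001000000000) mod 2 = 0+0+0+0+0+0+0+0+0+0+0+0+0+0+0+0+0+0+0+0+0+0+0+0+0+0 mod 2 = 0
  c[22] = d·G[:,22] = (10111010110001010111110100)·(00000000000000000100000000) mod 2 = 0+0+0+0+0+0+0+0+0+0+0+0+0+0+0+0+0+1+0+0+0+0+0+0+0+0 mod 2 = 1
  c[23] = d·G[:,23] = (10111010110001010111110100)·(00000000000000000010000000) mod 2 = 0+0+0+0+0+0+0+0+0+0+0+0+0+0+0+0+0+0+1+0+0+0+0+0+0+0 mod 2 = 1
  c[24] = d·G[:,24] = (10111010110001010111110100)·(00000000000000000001000000) mod 2 = 0+0+0+0+0+0+0+0+0+0+0+0+0+0+0+0+0+0+0+1+0+0+0+0+0+0 mod 2 = 1
  c[25] = d·G[:,25] = (10111010110001010111110100)·(00000000000000000000100000) mod 2 = 0+0+0+0+0+0+0+0+0+0+0+0+0+0+0+0+0+0+0+0+1+0+0+0+0+0 mod 2 = 1
  c[26] = d·G[:,26] = (10111010110001010111110100)·(00000000000000000000010000) mod 2 = 0+0+0+0+0+0+0+0+0+0+0+0+0+0+0+0+0+0+0+0+0+1+0+0+0+0 mod 2 = 1
  c[27] = d·G[:,27] = (10111010110001010111110100)·(00000000000000000000001000) mod 2 = 0+0+0+0+0+0+0+0+0+0+0+0+0+0+0+0+0+0+0+0+0+0+0+0+0+0 mod 2 = 0
  c[28] = d·G[:,28] = (10111010110001010111110100)·(00000000000000000000000100) mod 2 = 0+0+0+0+0+0+0+0+0+0+0+0+0+0+0+0+0+0+0+0+0+0+0+1+0+0 mod 2 = 1
  c[29] = d·G[:,29] = (10111010110001010111110100)·(00000000000000000000000010) mod 2 = 0+0+0+0+0+0+0+0+0+0+0+0+0+0+0+0+0+0+0+0+0+0+0+0+0+0 mod 2 = 0
  c[30] = d·G[:,30] = (10111010110001010111110100)·(00000000000000000000000001) mod 2 = 0+0+0+0+0+0+0+0+0+0+0+0+0+0+0+0+0+0+0+0+0+0+0+0+0+0 mod 2 = 0
Codeword = 1111011110101100001010111110100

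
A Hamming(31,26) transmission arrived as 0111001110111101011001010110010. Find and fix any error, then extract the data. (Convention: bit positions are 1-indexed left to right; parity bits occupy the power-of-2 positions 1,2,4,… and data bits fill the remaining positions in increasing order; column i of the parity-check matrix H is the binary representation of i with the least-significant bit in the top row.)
Syndrome s = H · r^T (mod 2), r = 0111001110111101011001010110010:
  s[0] = (1010101010101010101010101010101)·(0111001110111101011001010110010) mod 2 = 0+0+1+0+0+0+1+0+1+0+1+0+1+0+0+0+0+0+1+0+0+0+0+0+0+0+1+0+0+0+0 mod 2 = 1
  s[1] = (0110011001100110011001100110011)·(0111001110111101011001010110010) mod 2 = 0+1+1+0+0+0+1+0+0+0+1+0+0+1+0+0+0+1+1+0+0+1+0+0+0+1+1+0+0+1+0 mod 2 = 1
  s[2] = (0001111000011110000111100001111)·(0111001110111101011001010110010) mod 2 = 0+0+0+1+0+0+1+0+0+0+0+1+1+1+0+0+0+0+0+0+0+1+0+0+0+0+0+0+0+1+0 mod 2 = 1
  s[3] = (0000000111111110000000011111111)·(0111001110111101011001010110010) mod 2 = 0+0+0+0+0+0+0+1+1+0+1+1+1+1+0+0+0+0+0+0+0+0+0+1+0+1+1+0+0+1+0 mod 2 = 0
  s[4] = (0000000000000001111111111111111)·(0111001110111101011001010110010) mod 2 = 0+0+0+0+0+0+0+0+0+0+0+0+0+0+0+1+0+1+1+0+0+1+0+1+0+1+1+0+0+1+0 mod 2 = 0
Syndrome = 11100
Column 7 of H equals this syndrome → error at bit 7 (1-indexed).
Flip bit 7: 0111001110111101011001010110010 → 0111000110111101011001010110010
Extract data bits at positions {3,5,6,7,9,10,11,12,13,14,15,17,18,19,20,21,22,23,24,25,26,27,28,29,30,31}: 10001011110011001010110010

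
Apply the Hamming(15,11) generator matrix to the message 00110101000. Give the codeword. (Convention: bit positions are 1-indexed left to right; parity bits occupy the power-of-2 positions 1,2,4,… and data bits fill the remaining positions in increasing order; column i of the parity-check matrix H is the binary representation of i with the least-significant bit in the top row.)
Codeword c = d · G (mod 2), d = 00110101000:
  c[0] = d·G[:,0] = (00110101000)·(11011010101) mod 2 = 0+0+0+1+0+0+0+0+0+0+0 mod 2 = 1
  c[1] = d·G[:,1] = (00110101000)·(10110110011) mod 2 = 0+0+1+1+0+1+0+0+0+0+0 mod 2 = 1
  c[2] = d·G[:,2] = (00110101000)·(10000000000) mod 2 = 0+0+0+0+0+0+0+0+0+0+0 mod 2 = 0
  c[3] = d·G[:,3] = (00110101000)·(01110001111) mod 2 = 0+0+1+1+0+0+0+1+0+0+0 mod 2 = 1
  c[4] = d·G[:,4] = (00110101000)·(01000000000) mod 2 = 0+0+0+0+0+0+0+0+0+0+0 mod 2 = 0
  c[5] = d·G[:,5] = (00110101000)·(00100000000) mod 2 = 0+0+1+0+0+0+0+0+0+0+0 mod 2 = 1
  c[6] = d·G[:,6] = (00110101000)·(00010000000) mod 2 = 0+0+0+1+0+0+0+0+0+0+0 mod 2 = 1
  c[7] = d·G[:,7] = (00110101000)·(00001111111) mod 2 = 0+0+0+0+0+1+0+1+0+0+0 mod 2 = 0
  c[8] = d·G[:,8] = (00110101000)·(00001000000) mod 2 = 0+0+0+0+0+0+0+0+0+0+0 mod 2 = 0
  c[9] = d·G[:,9] = (00110101000)·(00000100000) mod 2 = 0+0+0+0+0+1+0+0+0+0+0 mod 2 = 1
  c[10] = d·G[:,10] = (00110101000)·(00000010000) mod 2 = 0+0+0+0+0+0+0+0+0+0+0 mod 2 = 0
  c[11] = d·G[:,11] = (00110101000)·(00000001000) mod 2 = 0+0+0+0+0+0+0+1+0+0+0 mod 2 = 1
  c[12] = d·G[:,12] = (00110101000)·(00000000100) mod 2 = 0+0+0+0+0+0+0+0+0+0+0 mod 2 = 0
  c[13] = d·G[:,13] = (00110101000)·(00000000010) mod 2 = 0+0+0+0+0+0+0+0+0+0+0 mod 2 = 0
  c[14] = d·G[:,14] = (00110101000)·(00000000001) mod 2 = 0+0+0+0+0+0+0+0+0+0+0 mod 2 = 0
Codeword = 110101100101000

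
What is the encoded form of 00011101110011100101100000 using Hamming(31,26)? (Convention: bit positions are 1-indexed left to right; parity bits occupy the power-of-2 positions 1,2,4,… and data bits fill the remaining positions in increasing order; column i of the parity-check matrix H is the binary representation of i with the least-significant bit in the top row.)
Codeword c = d · G (mod 2), d = 00011101110011100101100000:
  c[0] = d·G[:,0] = (00011101110011100101100000)·(11011010101101010101010101) mod 2 = 0+0+0+1+1+0+0+0+1+0+0+0+0+1+0+0+0+1+0+1+0+0+0+0+0+0 mod 2 = 0
  c[1] = d·G[:,1] = (00011101110011100101100000)·(10110110011011001100110011) mod 2 = 0+0+0+1+0+1+0+0+0+1+0+0+1+1+0+0+0+1+0+0+1+0+0+0+0+0 mod 2 = 1
  c[2] = d·G[:,2] = (00011101110011100101100000)·(10000000000000000000000000) mod 2 = 0+0+0+0+0+0+0+0+0+0+0+0+0+0+0+0+0+0+0+0+0+0+0+0+0+0 mod 2 = 0
  c[3] = d·G[:,3] = (00011101110011100101100000)·(01110001111000111100001111) mod 2 = 0+0+0+1+0+0+0+1+1+1+0+0+0+0+1+0+0+1+0+0+0+0+0+0+0+0 mod 2 = 0
  c[4] = d·G[:,4] = (00011101110011100101100000)·(01000000000000000000000000) mod 2 = 0+0+0+0+0+0+0+0+0+0+0+0+0+0+0+0+0+0+0+0+0+0+0+0+0+0 mod 2 = 0
  c[5] = d·G[:,5] = (00011101110011100101100000)·(00100000000000000000000000) mod 2 = 0+0+0+0+0+0+0+0+0+0+0+0+0+0+0+0+0+0+0+0+0+0+0+0+0+0 mod 2 = 0
  c[6] = d·G[:,6] = (00011101110011100101100000)·(00010000000000000000000000) mod 2 = 0+0+0+1+0+0+0+0+0+0+0+0+0+0+0+0+0+0+0+0+0+0+0+0+0+0 mod 2 = 1
  c[7] = d·G[:,7] = (00011101110011100101100000)·(00001111111000000011111111) mod 2 = 0+0+0+0+1+1+0+1+1+1+0+0+0+0+0+0+0+0+0+1+1+0+0+0+0+0 mod 2 = 1
  c[8] = d·G[:,8] = (00011101110011100101100000)·(00001000000000000000000000) mod 2 = 0+0+0+0+1+0+0+0+0+0+0+0+0+0+0+0+0+0+0+0+0+0+0+0+0+0 mod 2 = 1
  c[9] = d·G[:,9] = (00011101110011100101100000)·(00000100000000000000000000) mod 2 = 0+0+0+0+0+1+0+0+0+0+0+0+0+0+0+0+0+0+0+0+0+0+0+0+0+0 mod 2 = 1
  c[10] = d·G[:,10] = (00011101110011100101100000)·(00000010000000000000000000) mod 2 = 0+0+0+0+0+0+0+0+0+0+0+0+0+0+0+0+0+0+0+0+0+0+0+0+0+0 mod 2 = 0
  c[11] = d·G[:,11] = (00011101110011100101100000)·(00000001000000000000000000) mod 2 = 0+0+0+0+0+0+0+1+0+0+0+0+0+0+0+0+0+0+0+0+0+0+0+0+0+0 mod 2 = 1
  c[12] = d·G[:,12] = (00011101110011100101100000)·(00000000100000000000000000) mod 2 = 0+0+0+0+0+0+0+0+1+0+0+0+0+0+0+0+0+0+0+0+0+0+0+0+0+0 mod 2 = 1
  c[13] = d·G[:,13] = (00011101110011100101100000)·(00000000010000000000000000) mod 2 = 0+0+0+0+0+0+0+0+0+1+0+0+0+0+0+0+0+0+0+0+0+0+0+0+0+0 mod 2 = 1
  c[14] = d·G[:,14] = (00011101110011100101100000)·(00000000001000000000000000) mod 2 = 0+0+0+0+0+0+0+0+0+0+0+0+0+0+0+0+0+0+0+0+0+0+0+0+0+0 mod 2 = 0
  c[15] = d·G[:,15] = (00011101110011100101100000)·(00000000000111111111111111) mod 2 = 0+0+0+0+0+0+0+0+0+0+0+0+1+1+1+0+0+1+0+1+1+0+0+0+0+0 mod 2 = 0
  c[16] = d·G[:,16] = (00011101110011100101100000)·(00000000000100000000000000) mod 2 = 0+0+0+0+0+0+0+0+0+0+0+0+0+0+0+0+0+0+0+0+0+0+0+0+0+0 mod 2 = 0
  c[17] = d·G[:,17] = (00011101110011100101100000)·(00000000000010000000000000) mod 2 = 0+0+0+0+0+0+0+0+0+0+0+0+1+0+0+0+0+0+0+0+0+0+0+0+0+0 mod 2 = 1
  c[18] = d·G[:,18] = (00011101110011100101100000)·(00000000000001000000000000) mod 2 = 0+0+0+0+0+0+0+0+0+0+0+0+0+1+0+0+0+0+0+0+0+0+0+0+0+0 mod 2 = 1
  c[19] = d·G[:,19] = (00011101110011100101100000)·(00000000000000100000000000) mod 2 = 0+0+0+0+0+0+0+0+0+0+0+0+0+0+1+0+0+0+0+0+0+0+0+0+0+0 mod 2 = 1
  c[20] = d·G[:,20] = (00011101110011100101100000)·(00000000000000010000000000) mod 2 = 0+0+0+0+0+0+0+0+0+0+0+0+0+0+0+0+0+0+0+0+0+0+0+0+0+0 mod 2 = 0
  c[21] = d·G[:,21] = (00011101110011100101100000)·(00000000000000001000000000) mod 2 = 0+0+0+0+0+0+0+0+0+0+0+0+0+0+0+0+0+0+0+0+0+0+0+0+0+0 mod 2 = 0
  c[22] = d·G[:,22] = (00011101110011100101100000)·(00000000000000000100000000) mod 2 = 0+0+0+0+0+0+0+0+0+0+0+0+0+0+0+0+0+1+0+0+0+0+0+0+0+0 mod 2 = 1
  c[23] = d·G[:,23] = (00011101110011100101100000)·(00000000000000000010000000) mod 2 = 0+0+0+0+0+0+0+0+0+0+0+0+0+0+0+0+0+0+0+0+0+0+0+0+0+0 mod 2 = 0
  c[24] = d·G[:,24] = (00011101110011100101100000)·(00000000000000000001000000) mod 2 = 0+0+0+0+0+0+0+0+0+0+0+0+0+0+0+0+0+0+0+1+0+0+0+0+0+0 mod 2 = 1
  c[25] = d·G[:,25] = (00011101110011100101100000)·(00000000000000000000100000) mod 2 = 0+0+0+0+0+0+0+0+0+0+0+0+0+0+0+0+0+0+0+0+1+0+0+0+0+0 mod 2 = 1
  c[26] = d·G[:,26] = (00011101110011100101100000)·(00000000000000000000010000) mod 2 = 0+0+0+0+0+0+0+0+0+0+0+0+0+0+0+0+0+0+0+0+0+0+0+0+0+0 mod 2 = 0
  c[27] = d·G[:,27] = (00011101110011100101100000)·(00000000000000000000001000) mod 2 = 0+0+0+0+0+0+0+0+0+0+0+0+0+0+0+0+0+0+0+0+0+0+0+0+0+0 mod 2 = 0
  c[28] = d·G[:,28] = (00011101110011100101100000)·(00000000000000000000000100) mod 2 = 0+0+0+0+0+0+0+0+0+0+0+0+0+0+0+0+0+0+0+0+0+0+0+0+0+0 mod 2 = 0
  c[29] = d·G[:,29] = (00011101110011100101100000)·(00000000000000000000000010) mod 2 = 0+0+0+0+0+0+0+0+0+0+0+0+0+0+0+0+0+0+0+0+0+0+0+0+0+0 mod 2 = 0
  c[30] = d·G[:,30] = (00011101110011100101100000)·(00000000000000000000000001) mod 2 = 0+0+0+0+0+0+0+0+0+0+0+0+0+0+0+0+0+0+0+0+0+0+0+0+0+0 mod 2 = 0
Codeword = 0100001111011100011100101100000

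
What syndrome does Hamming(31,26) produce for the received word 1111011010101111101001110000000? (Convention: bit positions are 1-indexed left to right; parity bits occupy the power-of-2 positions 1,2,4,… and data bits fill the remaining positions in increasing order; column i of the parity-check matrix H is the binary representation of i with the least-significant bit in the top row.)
Syndrome s = H · r^T (mod 2), r = 1111011010101111101001110000000:
  s[0] = (1010101010101010101010101010101)·(1111011010101111101001110000000) mod 2 = 1+0+1+0+0+0+1+0+1+0+1+0+1+0+1+0+1+0+1+0+0+0+1+0+0+0+0+0+0+0+0 mod 2 = 0
  s[1] = (0110011001100110011001100110011)·(1111011010101111101001110000000) mod 2 = 0+1+1+0+0+1+1+0+0+0+1+0+0+1+1+0+0+0+1+0+0+1+1+0+0+0+0+0+0+0+0 mod 2 = 0
  s[2] = (0001111000011110000111100001111)·(1111011010101111101001110000000) mod 2 = 0+0+0+1+0+1+1+0+0+0+0+0+1+1+1+0+0+0+0+0+0+1+1+0+0+0+0+0+0+0+0 mod 2 = 0
  s[3] = (0000000111111110000000011111111)·(1111011010101111101001110000000) mod 2 = 0+0+0+0+0+0+0+0+1+0+1+0+1+1+1+0+0+0+0+0+0+0+0+1+0+0+0+0+0+0+0 mod 2 = 0
  s[4] = (0000000000000001111111111111111)·(1111011010101111101001110000000) mod 2 = 0+0+0+0+0+0+0+0+0+0+0+0+0+0+0+1+1+0+1+0+0+1+1+1+0+0+0+0+0+0+0 mod 2 = 0
Syndrome = 00000
s = 0: no error detected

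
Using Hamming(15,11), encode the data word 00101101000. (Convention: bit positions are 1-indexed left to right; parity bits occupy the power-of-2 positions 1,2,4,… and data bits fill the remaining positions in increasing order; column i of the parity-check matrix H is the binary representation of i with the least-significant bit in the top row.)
Codeword c = d · G (mod 2), d = 00101101000:
  c[0] = d·G[:,0] = (00101101000)·(11011010101) mod 2 = 0+0+0+0+1+0+0+0+0+0+0 mod 2 = 1
  c[1] = d·G[:,1] = (00101101000)·(10110110011) mod 2 = 0+0+1+0+0+1+0+0+0+0+0 mod 2 = 0
  c[2] = d·G[:,2] = (00101101000)·(10000000000) mod 2 = 0+0+0+0+0+0+0+0+0+0+0 mod 2 = 0
  c[3] = d·G[:,3] = (00101101000)·(01110001111) mod 2 = 0+0+1+0+0+0+0+1+0+0+0 mod 2 = 0
  c[4] = d·G[:,4] = (00101101000)·(01000000000) mod 2 = 0+0+0+0+0+0+0+0+0+0+0 mod 2 = 0
  c[5] = d·G[:,5] = (00101101000)·(00100000000) mod 2 = 0+0+1+0+0+0+0+0+0+0+0 mod 2 = 1
  c[6] = d·G[:,6] = (00101101000)·(00010000000) mod 2 = 0+0+0+0+0+0+0+0+0+0+0 mod 2 = 0
  c[7] = d·G[:,7] = (00101101000)·(00001111111) mod 2 = 0+0+0+0+1+1+0+1+0+0+0 mod 2 = 1
  c[8] = d·G[:,8] = (00101101000)·(00001000000) mod 2 = 0+0+0+0+1+0+0+0+0+0+0 mod 2 = 1
  c[9] = d·G[:,9] = (00101101000)·(00000100000) mod 2 = 0+0+0+0+0+1+0+0+0+0+0 mod 2 = 1
  c[10] = d·G[:,10] = (00101101000)·(00000010000) mod 2 = 0+0+0+0+0+0+0+0+0+0+0 mod 2 = 0
  c[11] = d·G[:,11] = (00101101000)·(00000001000) mod 2 = 0+0+0+0+0+0+0+1+0+0+0 mod 2 = 1
  c[12] = d·G[:,12] = (00101101000)·(00000000100) mod 2 = 0+0+0+0+0+0+0+0+0+0+0 mod 2 = 0
  c[13] = d·G[:,13] = (00101101000)·(00000000010) mod 2 = 0+0+0+0+0+0+0+0+0+0+0 mod 2 = 0
  c[14] = d·G[:,14] = (00101101000)·(00000000001) mod 2 = 0+0+0+0+0+0+0+0+0+0+0 mod 2 = 0
Codeword = 100001011101000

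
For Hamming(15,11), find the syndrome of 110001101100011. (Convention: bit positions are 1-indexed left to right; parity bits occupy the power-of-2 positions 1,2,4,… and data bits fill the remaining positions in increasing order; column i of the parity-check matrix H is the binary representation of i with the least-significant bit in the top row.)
Syndrome s = H · r^T (mod 2), r = 110001101100011:
  s[0] = (101010101010101)·(110001101100011) mod 2 = 1+0+0+0+0+0+1+0+1+0+0+0+0+0+1 mod 2 = 0
  s[1] = (011001100110011)·(110001101100011) mod 2 = 0+1+0+0+0+1+1+0+0+1+0+0+0+1+1 mod 2 = 0
  s[2] = (000111100001111)·(110001101100011) mod 2 = 0+0+0+0+0+1+1+0+0+0+0+0+0+1+1 mod 2 = 0
  s[3] = (000000011111111)·(110001101100011) mod 2 = 0+0+0+0+0+0+0+0+1+1+0+0+0+1+1 mod 2 = 0
Syndrome = 0000
s = 0: no error detected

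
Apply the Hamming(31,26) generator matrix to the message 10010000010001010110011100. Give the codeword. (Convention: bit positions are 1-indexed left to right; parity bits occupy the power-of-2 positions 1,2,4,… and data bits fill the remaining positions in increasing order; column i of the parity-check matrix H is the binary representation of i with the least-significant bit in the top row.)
Codeword c = d · G (mod 2), d = 10010000010001010110011100:
  c[0] = d·G[:,0] = (10010000010001010110011100)·(11011010101101010101010101) mod 2 = 1+0+0+1+0+0+0+0+0+0+0+0+0+1+0+1+0+1+0+0+0+1+0+1+0+0 mod 2 = 1
  c[1] = d·G[:,1] = (10010000010001010110011100)·(10110110011011001100110011) mod 2 = 1+0+0+1+0+0+0+0+0+1+0+0+0+1+0+0+0+1+0+0+0+1+0+0+0+0 mod 2 = 0
  c[2] = d·G[:,2] = (10010000010001010110011100)·(10000000000000000000000000) mod 2 = 1+0+0+0+0+0+0+0+0+0+0+0+0+0+0+0+0+0+0+0+0+0+0+0+0+0 mod 2 = 1
  c[3] = d·G[:,3] = (10010000010001010110011100)·(01110001111000111100001111) mod 2 = 0+0+0+1+0+0+0+0+0+1+0+0+0+0+0+1+0+1+0+0+0+0+1+1+0+0 mod 2 = 0
  c[4] = d·G[:,4] = (10010000010001010110011100)·(01000000000000000000000000) mod 2 = 0+0+0+0+0+0+0+0+0+0+0+0+0+0+0+0+0+0+0+0+0+0+0+0+0+0 mod 2 = 0
  c[5] = d·G[:,5] = (10010000010001010110011100)·(00100000000000000000000000) mod 2 = 0+0+0+0+0+0+0+0+0+0+0+0+0+0+0+0+0+0+0+0+0+0+0+0+0+0 mod 2 = 0
  c[6] = d·G[:,6] = (10010000010001010110011100)·(00010000000000000000000000) mod 2 = 0+0+0+1+0+0+0+0+0+0+0+0+0+0+0+0+0+0+0+0+0+0+0+0+0+0 mod 2 = 1
  c[7] = d·G[:,7] = (10010000010001010110011100)·(00001111111000000011111111) mod 2 = 0+0+0+0+0+0+0+0+0+1+0+0+0+0+0+0+0+0+1+0+0+1+1+1+0+0 mod 2 = 1
  c[8] = d·G[:,8] = (10010000010001010110011100)·(00001000000000000000000000) mod 2 = 0+0+0+0+0+0+0+0+0+0+0+0+0+0+0+0+0+0+0+0+0+0+0+0+0+0 mod 2 = 0
  c[9] = d·G[:,9] = (10010000010001010110011100)·(00000100000000000000000000) mod 2 = 0+0+0+0+0+0+0+0+0+0+0+0+0+0+0+0+0+0+0+0+0+0+0+0+0+0 mod 2 = 0
  c[10] = d·G[:,10] = (10010000010001010110011100)·(00000010000000000000000000) mod 2 = 0+0+0+0+0+0+0+0+0+0+0+0+0+0+0+0+0+0+0+0+0+0+0+0+0+0 mod 2 = 0
  c[11] = d·G[:,11] = (10010000010001010110011100)·(00000001000000000000000000) mod 2 = 0+0+0+0+0+0+0+0+0+0+0+0+0+0+0+0+0+0+0+0+0+0+0+0+0+0 mod 2 = 0
  c[12] = d·G[:,12] = (10010000010001010110011100)·(00000000100000000000000000) mod 2 = 0+0+0+0+0+0+0+0+0+0+0+0+0+0+0+0+0+0+0+0+0+0+0+0+0+0 mod 2 = 0
  c[13] = d·G[:,13] = (10010000010001010110011100)·(00000000010000000000000000) mod 2 = 0+0+0+0+0+0+0+0+0+1+0+0+0+0+0+0+0+0+0+0+0+0+0+0+0+0 mod 2 = 1
  c[14] = d·G[:,14] = (10010000010001010110011100)·(00000000001000000000000000) mod 2 = 0+0+0+0+0+0+0+0+0+0+0+0+0+0+0+0+0+0+0+0+0+0+0+0+0+0 mod 2 = 0
  c[15] = d·G[:,15] = (10010000010001010110011100)·(00000000000111111111111111) mod 2 = 0+0+0+0+0+0+0+0+0+0+0+0+0+1+0+1+0+1+1+0+0+1+1+1+0+0 mod 2 = 1
  c[16] = d·G[:,16] = (10010000010001010110011100)·(00000000000100000000000000) mod 2 = 0+0+0+0+0+0+0+0+0+0+0+0+0+0+0+0+0+0+0+0+0+0+0+0+0+0 mod 2 = 0
  c[17] = d·G[:,17] = (10010000010001010110011100)·(00000000000010000000000000) mod 2 = 0+0+0+0+0+0+0+0+0+0+0+0+0+0+0+0+0+0+0+0+0+0+0+0+0+0 mod 2 = 0
  c[18] = d·G[:,18] = (10010000010001010110011100)·(00000000000001000000000000) mod 2 = 0+0+0+0+0+0+0+0+0+0+0+0+0+1+0+0+0+0+0+0+0+0+0+0+0+0 mod 2 = 1
  c[19] = d·G[:,19] = (10010000010001010110011100)·(00000000000000100000000000) mod 2 = 0+0+0+0+0+0+0+0+0+0+0+0+0+0+0+0+0+0+0+0+0+0+0+0+0+0 mod 2 = 0
  c[20] = d·G[:,20] = (10010000010001010110011100)·(00000000000000010000000000) mod 2 = 0+0+0+0+0+0+0+0+0+0+0+0+0+0+0+1+0+0+0+0+0+0+0+0+0+0 mod 2 = 1
  c[21] = d·G[:,21] = (10010000010001010110011100)·(00000000000000001000000000) mod 2 = 0+0+0+0+0+0+0+0+0+0+0+0+0+0+0+0+0+0+0+0+0+0+0+0+0+0 mod 2 = 0
  c[22] = d·G[:,22] = (10010000010001010110011100)·(00000000000000000100000000) mod 2 = 0+0+0+0+0+0+0+0+0+0+0+0+0+0+0+0+0+1+0+0+0+0+0+0+0+0 mod 2 = 1
  c[23] = d·G[:,23] = (10010000010001010110011100)·(00000000000000000010000000) mod 2 = 0+0+0+0+0+0+0+0+0+0+0+0+0+0+0+0+0+0+1+0+0+0+0+0+0+0 mod 2 = 1
  c[24] = d·G[:,24] = (10010000010001010110011100)·(00000000000000000001000000) mod 2 = 0+0+0+0+0+0+0+0+0+0+0+0+0+0+0+0+0+0+0+0+0+0+0+0+0+0 mod 2 = 0
  c[25] = d·G[:,25] = (10010000010001010110011100)·(00000000000000000000100000) mod 2 = 0+0+0+0+0+0+0+0+0+0+0+0+0+0+0+0+0+0+0+0+0+0+0+0+0+0 mod 2 = 0
  c[26] = d·G[:,26] = (10010000010001010110011100)·(00000000000000000000010000) mod 2 = 0+0+0+0+0+0+0+0+0+0+0+0+0+0+0+0+0+0+0+0+0+1+0+0+0+0 mod 2 = 1
  c[27] = d·G[:,27] = (10010000010001010110011100)·(00000000000000000000001000) mod 2 = 0+0+0+0+0+0+0+0+0+0+0+0+0+0+0+0+0+0+0+0+0+0+1+0+0+0 mod 2 = 1
  c[28] = d·G[:,28] = (10010000010001010110011100)·(00000000000000000000000100) mod 2 = 0+0+0+0+0+0+0+0+0+0+0+0+0+0+0+0+0+0+0+0+0+0+0+1+0+0 mod 2 = 1
  c[29] = d·G[:,29] = (10010000010001010110011100)·(00000000000000000000000010) mod 2 = 0+0+0+0+0+0+0+0+0+0+0+0+0+0+0+0+0+0+0+0+0+0+0+0+0+0 mod 2 = 0
  c[30] = d·G[:,30] = (10010000010001010110011100)·(00000000000000000000000001) mod 2 = 0+0+0+0+0+0+0+0+0+0+0+0+0+0+0+0+0+0+0+0+0+0+0+0+0+0 mod 2 = 0
Codeword = 1010001100000101001010110011100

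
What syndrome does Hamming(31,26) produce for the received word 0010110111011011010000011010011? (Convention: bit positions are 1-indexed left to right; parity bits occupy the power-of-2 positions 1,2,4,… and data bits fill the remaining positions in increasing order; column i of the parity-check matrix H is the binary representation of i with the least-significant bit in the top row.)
Syndrome s = H · r^T (mod 2), r = 0010110111011011010000011010011:
  s[0] = (1010101010101010101010101010101)·(0010110111011011010000011010011) mod 2 = 0+0+1+0+1+0+0+0+1+0+0+0+1+0+1+0+0+0+0+0+0+0+0+0+1+0+1+0+0+0+1 mod 2 = 0
  s[1] = (0110011001100110011001100110011)·(0010110111011011010000011010011) mod 2 = 0+0+1+0+0+1+0+0+0+1+0+0+0+0+1+0+0+1+0+0+0+0+0+0+0+0+1+0+0+1+1 mod 2 = 0
  s[2] = (0001111000011110000111100001111)·(0010110111011011010000011010011) mod 2 = 0+0+0+0+1+1+0+0+0+0+0+1+1+0+1+0+0+0+0+0+0+0+0+0+0+0+0+0+0+1+1 mod 2 = 1
  s[3] = (0000000111111110000000011111111)·(0010110111011011010000011010011) mod 2 = 0+0+0+0+0+0+0+1+1+1+0+1+1+0+1+0+0+0+0+0+0+0+0+1+1+0+1+0+0+1+1 mod 2 = 1
  s[4] = (0000000000000001111111111111111)·(0010110111011011010000011010011) mod 2 = 0+0+0+0+0+0+0+0+0+0+0+0+0+0+0+1+0+1+0+0+0+0+0+1+1+0+1+0+0+1+1 mod 2 = 1
Syndrome = 00111
Non-zero syndrome: error at position 28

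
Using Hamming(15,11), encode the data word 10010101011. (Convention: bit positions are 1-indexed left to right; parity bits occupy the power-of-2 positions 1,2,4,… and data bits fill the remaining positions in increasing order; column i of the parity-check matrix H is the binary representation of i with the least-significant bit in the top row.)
Codeword c = d · G (mod 2), d = 10010101011:
  c[0] = d·G[:,0] = (10010101011)·(11011010101) mod 2 = 1+0+0+1+0+0+0+0+0+0+1 mod 2 = 1
  c[1] = d·G[:,1] = (10010101011)·(10110110011) mod 2 = 1+0+0+1+0+1+0+0+0+1+1 mod 2 = 1
  c[2] = d·G[:,2] = (10010101011)·(10000000000) mod 2 = 1+0+0+0+0+0+0+0+0+0+0 mod 2 = 1
  c[3] = d·G[:,3] = (10010101011)·(01110001111) mod 2 = 0+0+0+1+0+0+0+1+0+1+1 mod 2 = 0
  c[4] = d·G[:,4] = (10010101011)·(01000000000) mod 2 = 0+0+0+0+0+0+0+0+0+0+0 mod 2 = 0
  c[5] = d·G[:,5] = (10010101011)·(00100000000) mod 2 = 0+0+0+0+0+0+0+0+0+0+0 mod 2 = 0
  c[6] = d·G[:,6] = (10010101011)·(00010000000) mod 2 = 0+0+0+1+0+0+0+0+0+0+0 mod 2 = 1
  c[7] = d·G[:,7] = (10010101011)·(00001111111) mod 2 = 0+0+0+0+0+1+0+1+0+1+1 mod 2 = 0
  c[8] = d·G[:,8] = (10010101011)·(00001000000) mod 2 = 0+0+0+0+0+0+0+0+0+0+0 mod 2 = 0
  c[9] = d·G[:,9] = (10010101011)·(00000100000) mod 2 = 0+0+0+0+0+1+0+0+0+0+0 mod 2 = 1
  c[10] = d·G[:,10] = (10010101011)·(00000010000) mod 2 = 0+0+0+0+0+0+0+0+0+0+0 mod 2 = 0
  c[11] = d·G[:,11] = (10010101011)·(00000001000) mod 2 = 0+0+0+0+0+0+0+1+0+0+0 mod 2 = 1
  c[12] = d·G[:,12] = (10010101011)·(00000000100) mod 2 = 0+0+0+0+0+0+0+0+0+0+0 mod 2 = 0
  c[13] = d·G[:,13] = (10010101011)·(00000000010) mod 2 = 0+0+0+0+0+0+0+0+0+1+0 mod 2 = 1
  c[14] = d·G[:,14] = (10010101011)·(00000000001) mod 2 = 0+0+0+0+0+0+0+0+0+0+1 mod 2 = 1
Codeword = 111000100101011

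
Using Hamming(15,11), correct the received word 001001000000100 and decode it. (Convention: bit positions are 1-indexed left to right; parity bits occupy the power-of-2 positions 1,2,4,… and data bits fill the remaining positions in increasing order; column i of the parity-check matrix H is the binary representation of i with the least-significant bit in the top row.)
Syndrome s = H · r^T (mod 2), r = 001001000000100:
  s[0] = (101010101010101)·(001001000000100) mod 2 = 0+0+1+0+0+0+0+0+0+0+0+0+1+0+0 mod 2 = 0
  s[1] = (011001100110011)·(001001000000100) mod 2 = 0+0+1+0+0+1+0+0+0+0+0+0+0+0+0 mod 2 = 0
  s[2] = (000111100001111)·(001001000000100) mod 2 = 0+0+0+0+0+1+0+0+0+0+0+0+1+0+0 mod 2 = 0
  s[3] = (000000011111111)·(001001000000100) mod 2 = 0+0+0+0+0+0+0+0+0+0+0+0+1+0+0 mod 2 = 1
Syndrome = 0001
Column 8 of H equals this syndrome → error at bit 8 (1-indexed).
Flip bit 8: 001001000000100 → 001001010000100
Extract data bits at positions {3,5,6,7,9,10,11,12,13,14,15}: 10100000100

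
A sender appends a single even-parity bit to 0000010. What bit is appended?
Sum of data bits: 0+0+0+0+0+1+0 = 1.
1 mod 2 = 1, so parity bit = 1.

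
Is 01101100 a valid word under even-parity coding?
Sum of all bits: 0+1+1+0+1+1+0+0 = 4; 4 mod 2 = 0. Result is 0 → valid parity.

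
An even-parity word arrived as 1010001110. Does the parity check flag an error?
Sum of received bits: 1+0+1+0+0+0+1+1+1+0 = 5; 5 mod 2 = 1. Result is 1 ≠ 0 → error detected.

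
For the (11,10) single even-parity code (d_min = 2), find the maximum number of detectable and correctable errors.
Detection only: up to d_min − 1 = 1 errors.
Correction: up to ⌊(d_min − 1)/2⌋ = ⌊1/2⌋ = 0 errors.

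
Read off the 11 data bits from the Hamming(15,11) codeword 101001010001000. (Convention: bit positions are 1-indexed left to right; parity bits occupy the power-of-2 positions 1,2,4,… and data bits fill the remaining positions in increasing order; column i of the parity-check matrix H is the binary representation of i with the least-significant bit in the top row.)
Parity bits occupy power-of-2 positions; data bits are at positions {3,5,6,7,9,10,11,12,13,14,15} (1-indexed).
Extract: c[3]=1 c[5]=0 c[6]=1 c[7]=0 c[9]=0 c[10]=0 c[11]=0 c[12]=1 c[13]=0 c[14]=0 c[15]=0
Data = 10100001000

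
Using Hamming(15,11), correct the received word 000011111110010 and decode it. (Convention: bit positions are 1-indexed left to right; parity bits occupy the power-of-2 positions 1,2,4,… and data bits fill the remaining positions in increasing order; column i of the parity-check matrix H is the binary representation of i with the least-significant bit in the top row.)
Syndrome s = H · r^T (mod 2), r = 000011111110010:
  s[0] = (101010101010101)·(000011111110010) mod 2 = 0+0+0+0+1+0+1+0+1+0+1+0+0+0+0 mod 2 = 0
  s[1] = (011001100110011)·(000011111110010) mod 2 = 0+0+0+0+0+1+1+0+0+1+1+0+0+1+0 mod 2 = 1
  s[2] = (000111100001111)·(000011111110010) mod 2 = 0+0+0+0+1+1+1+0+0+0+0+0+0+1+0 mod 2 = 0
  s[3] = (000000011111111)·(000011111110010) mod 2 = 0+0+0+0+0+0+0+1+1+1+1+0+0+1+0 mod 2 = 1
Syndrome = 0101
Column 10 of H equals this syndrome → error at bit 10 (1-indexed).
Flip bit 10: 000011111110010 → 000011111010010
Extract data bits at positions {3,5,6,7,9,10,11,12,13,14,15}: 01111010010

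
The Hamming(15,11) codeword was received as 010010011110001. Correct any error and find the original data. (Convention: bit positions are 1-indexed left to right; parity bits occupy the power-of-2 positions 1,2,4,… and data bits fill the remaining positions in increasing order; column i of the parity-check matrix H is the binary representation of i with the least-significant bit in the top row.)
Syndrome s = H · r^T (mod 2), r = 010010011110001:
  s[0] = (101010101010101)·(010010011110001) mod 2 = 0+0+0+0+1+0+0+0+1+0+1+0+0+0+1 mod 2 = 0
  s[1] = (011001100110011)·(010010011110001) mod 2 = 0+1+0+0+0+0+0+0+0+1+1+0+0+0+1 mod 2 = 0
  s[2] = (000111100001111)·(010010011110001) mod 2 = 0+0+0+0+1+0+0+0+0+0+0+0+0+0+1 mod 2 = 0
  s[3] = (000000011111111)·(010010011110001) mod 2 = 0+0+0+0+0+0+0+1+1+1+1+0+0+0+1 mod 2 = 1
Syndrome = 0001
Column 8 of H equals this syndrome → error at bit 8 (1-indexed).
Flip bit 8: 010010011110001 → 010010001110001
Extract data bits at positions {3,5,6,7,9,10,11,12,13,14,15}: 01001110001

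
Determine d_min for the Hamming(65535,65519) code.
d_min = 3 (every single-error-correcting Hamming code has d_min = 3).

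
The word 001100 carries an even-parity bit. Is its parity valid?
Sum of all bits: 0+0+1+1+0+0 = 2; 2 mod 2 = 0. Result is 0 → valid parity.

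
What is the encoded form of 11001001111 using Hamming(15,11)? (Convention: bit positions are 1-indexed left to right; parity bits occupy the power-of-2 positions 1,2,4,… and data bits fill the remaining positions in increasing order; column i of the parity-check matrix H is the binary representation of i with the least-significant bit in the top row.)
Codeword c = d · G (mod 2), d = 11001001111:
  c[0] = d·G[:,0] = (11001001111)·(11011010101) mod 2 = 1+1+0+0+1+0+0+0+1+0+1 mod 2 = 1
  c[1] = d·G[:,1] = (11001001111)·(10110110011) mod 2 = 1+0+0+0+0+0+0+0+0+1+1 mod 2 = 1
  c[2] = d·G[:,2] = (11001001111)·(10000000000) mod 2 = 1+0+0+0+0+0+0+0+0+0+0 mod 2 = 1
  c[3] = d·G[:,3] = (11001001111)·(01110001111) mod 2 = 0+1+0+0+0+0+0+1+1+1+1 mod 2 = 1
  c[4] = d·G[:,4] = (11001001111)·(01000000000) mod 2 = 0+1+0+0+0+0+0+0+0+0+0 mod 2 = 1
  c[5] = d·G[:,5] = (11001001111)·(00100000000) mod 2 = 0+0+0+0+0+0+0+0+0+0+0 mod 2 = 0
  c[6] = d·G[:,6] = (11001001111)·(00010000000) mod 2 = 0+0+0+0+0+0+0+0+0+0+0 mod 2 = 0
  c[7] = d·G[:,7] = (11001001111)·(00001111111) mod 2 = 0+0+0+0+1+0+0+1+1+1+1 mod 2 = 1
  c[8] = d·G[:,8] = (11001001111)·(00001000000) mod 2 = 0+0+0+0+1+0+0+0+0+0+0 mod 2 = 1
  c[9] = d·G[:,9] = (11001001111)·(00000100000) mod 2 = 0+0+0+0+0+0+0+0+0+0+0 mod 2 = 0
  c[10] = d·G[:,10] = (11001001111)·(00000010000) mod 2 = 0+0+0+0+0+0+0+0+0+0+0 mod 2 = 0
  c[11] = d·G[:,11] = (11001001111)·(00000001000) mod 2 = 0+0+0+0+0+0+0+1+0+0+0 mod 2 = 1
  c[12] = d·G[:,12] = (11001001111)·(00000000100) mod 2 = 0+0+0+0+0+0+0+0+1+0+0 mod 2 = 1
  c[13] = d·G[:,13] = (11001001111)·(00000000010) mod 2 = 0+0+0+0+0+0+0+0+0+1+0 mod 2 = 1
  c[14] = d·G[:,14] = (11001001111)·(00000000001) mod 2 = 0+0+0+0+0+0+0+0+0+0+1 mod 2 = 1
Codeword = 111110011001111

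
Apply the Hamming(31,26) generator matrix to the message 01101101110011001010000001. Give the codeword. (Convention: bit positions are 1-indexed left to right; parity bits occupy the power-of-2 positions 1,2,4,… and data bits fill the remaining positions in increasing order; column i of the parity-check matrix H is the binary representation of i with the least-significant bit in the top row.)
Codeword c = d · G (mod 2), d = 01101101110011001010000001:
  c[0] = d·G[:,0] = (01101101110011001010000001)·(11011010101101010101010101) mod 2 = 0+1+0+0+1+0+0+0+1+0+0+0+0+1+0+0+0+0+0+0+0+0+0+0+0+1 mod 2 = 1
  c[1] = d·G[:,1] = (01101101110011001010000001)·(10110110011011001100110011) mod 2 = 0+0+1+0+0+1+0+0+0+1+0+0+1+1+0+0+1+0+0+0+0+0+0+0+0+1 mod 2 = 1
  c[2] = d·G[:,2] = (01101101110011001010000001)·(10000000000000000000000000) mod 2 = 0+0+0+0+0+0+0+0+0+0+0+0+0+0+0+0+0+0+0+0+0+0+0+0+0+0 mod 2 = 0
  c[3] = d·G[:,3] = (01101101110011001010000001)·(01110001111000111100001111) mod 2 = 0+1+1+0+0+0+0+1+1+1+0+0+0+0+0+0+1+0+0+0+0+0+0+0+0+1 mod 2 = 1
  c[4] = d·G[:,4] = (01101101110011001010000001)·(01000000000000000000000000) mod 2 = 0+1+0+0+0+0+0+0+0+0+0+0+0+0+0+0+0+0+0+0+0+0+0+0+0+0 mod 2 = 1
  c[5] = d·G[:,5] = (01101101110011001010000001)·(00100000000000000000000000) mod 2 = 0+0+1+0+0+0+0+0+0+0+0+0+0+0+0+0+0+0+0+0+0+0+0+0+0+0 mod 2 = 1
  c[6] = d·G[:,6] = (01101101110011001010000001)·(00010000000000000000000000) mod 2 = 0+0+0+0+0+0+0+0+0+0+0+0+0+0+0+0+0+0+0+0+0+0+0+0+0+0 mod 2 = 0
  c[7] = d·G[:,7] = (01101101110011001010000001)·(00001111111000000011111111) mod 2 = 0+0+0+0+1+1+0+1+1+1+0+0+0+0+0+0+0+0+1+0+0+0+0+0+0+1 mod 2 = 1
  c[8] = d·G[:,8] = (01101101110011001010000001)·(00001000000000000000000000) mod 2 = 0+0+0+0+1+0+0+0+0+0+0+0+0+0+0+0+0+0+0+0+0+0+0+0+0+0 mod 2 = 1
  c[9] = d·G[:,9] = (01101101110011001010000001)·(00000100000000000000000000) mod 2 = 0+0+0+0+0+1+0+0+0+0+0+0+0+0+0+0+0+0+0+0+0+0+0+0+0+0 mod 2 = 1
  c[10] = d·G[:,10] = (01101101110011001010000001)·(00000010000000000000000000) mod 2 = 0+0+0+0+0+0+0+0+0+0+0+0+0+0+0+0+0+0+0+0+0+0+0+0+0+0 mod 2 = 0
  c[11] = d·G[:,11] = (01101101110011001010000001)·(00000001000000000000000000) mod 2 = 0+0+0+0+0+0+0+1+0+0+0+0+0+0+0+0+0+0+0+0+0+0+0+0+0+0 mod 2 = 1
  c[12] = d·G[:,12] = (01101101110011001010000001)·(00000000100000000000000000) mod 2 = 0+0+0+0+0+0+0+0+1+0+0+0+0+0+0+0+0+0+0+0+0+0+0+0+0+0 mod 2 = 1
  c[13] = d·G[:,13] = (01101101110011001010000001)·(00000000010000000000000000) mod 2 = 0+0+0+0+0+0+0+0+0+1+0+0+0+0+0+0+0+0+0+0+0+0+0+0+0+0 mod 2 = 1
  c[14] = d·G[:,14] = (01101101110011001010000001)·(00000000001000000000000000) mod 2 = 0+0+0+0+0+0+0+0+0+0+0+0+0+0+0+0+0+0+0+0+0+0+0+0+0+0 mod 2 = 0
  c[15] = d·G[:,15] = (01101101110011001010000001)·(00000000000111111111111111) mod 2 = 0+0+0+0+0+0+0+0+0+0+0+0+1+1+0+0+1+0+1+0+0+0+0+0+0+1 mod 2 = 1
  c[16] = d·G[:,16] = (01101101110011001010000001)·(00000000000100000000000000) mod 2 = 0+0+0+0+0+0+0+0+0+0+0+0+0+0+0+0+0+0+0+0+0+0+0+0+0+0 mod 2 = 0
  c[17] = d·G[:,17] = (01101101110011001010000001)·(00000000000010000000000000) mod 2 = 0+0+0+0+0+0+0+0+0+0+0+0+1+0+0+0+0+0+0+0+0+0+0+0+0+0 mod 2 = 1
  c[18] = d·G[:,18] = (01101101110011001010000001)·(00000000000001000000000000) mod 2 = 0+0+0+0+0+0+0+0+0+0+0+0+0+1+0+0+0+0+0+0+0+0+0+0+0+0 mod 2 = 1
  c[19] = d·G[:,19] = (01101101110011001010000001)·(00000000000000100000000000) mod 2 = 0+0+0+0+0+0+0+0+0+0+0+0+0+0+0+0+0+0+0+0+0+0+0+0+0+0 mod 2 = 0
  c[20] = d·G[:,20] = (01101101110011001010000001)·(00000000000000010000000000) mod 2 = 0+0+0+0+0+0+0+0+0+0+0+0+0+0+0+0+0+0+0+0+0+0+0+0+0+0 mod 2 = 0
  c[21] = d·G[:,21] = (01101101110011001010000001)·(00000000000000001000000000) mod 2 = 0+0+0+0+0+0+0+0+0+0+0+0+0+0+0+0+1+0+0+0+0+0+0+0+0+0 mod 2 = 1
  c[22] = d·G[:,22] = (01101101110011001010000001)·(00000000000000000100000000) mod 2 = 0+0+0+0+0+0+0+0+0+0+0+0+0+0+0+0+0+0+0+0+0+0+0+0+0+0 mod 2 = 0
  c[23] = d·G[:,23] = (01101101110011001010000001)·(00000000000000000010000000) mod 2 = 0+0+0+0+0+0+0+0+0+0+0+0+0+0+0+0+0+0+1+0+0+0+0+0+0+0 mod 2 = 1
  c[24] = d·G[:,24] = (01101101110011001010000001)·(00000000000000000001000000) mod 2 = 0+0+0+0+0+0+0+0+0+0+0+0+0+0+0+0+0+0+0+0+0+0+0+0+0+0 mod 2 = 0
  c[25] = d·G[:,25] = (01101101110011001010000001)·(00000000000000000000100000) mod 2 = 0+0+0+0+0+0+0+0+0+0+0+0+0+0+0+0+0+0+0+0+0+0+0+0+0+0 mod 2 = 0
  c[26] = d·G[:,26] = (01101101110011001010000001)·(00000000000000000000010000) mod 2 = 0+0+0+0+0+0+0+0+0+0+0+0+0+0+0+0+0+0+0+0+0+0+0+0+0+0 mod 2 = 0
  c[27] = d·G[:,27] = (01101101110011001010000001)·(00000000000000000000001000) mod 2 = 0+0+0+0+0+0+0+0+0+0+0+0+0+0+0+0+0+0+0+0+0+0+0+0+0+0 mod 2 = 0
  c[28] = d·G[:,28] = (01101101110011001010000001)·(00000000000000000000000100) mod 2 = 0+0+0+0+0+0+0+0+0+0+0+0+0+0+0+0+0+0+0+0+0+0+0+0+0+0 mod 2 = 0
  c[29] = d·G[:,29] = (01101101110011001010000001)·(00000000000000000000000010) mod 2 = 0+0+0+0+0+0+0+0+0+0+0+0+0+0+0+0+0+0+0+0+0+0+0+0+0+0 mod 2 = 0
  c[30] = d·G[:,30] = (01101101110011001010000001)·(00000000000000000000000001) mod 2 = 0+0+0+0+0+0+0+0+0+0+0+0+0+0+0+0+0+0+0+0+0+0+0+0+0+1 mod 2 = 1
Codeword = 1101110111011101011001010000001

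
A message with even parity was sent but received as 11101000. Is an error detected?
Sum of received bits: 1+1+1+0+1+0+0+0 = 4; 4 mod 2 = 0. Result is 0 → no error detected.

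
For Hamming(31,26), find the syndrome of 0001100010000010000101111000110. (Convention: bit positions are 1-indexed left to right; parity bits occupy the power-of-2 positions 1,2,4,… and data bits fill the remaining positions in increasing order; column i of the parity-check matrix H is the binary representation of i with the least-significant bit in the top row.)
Syndrome s = H · r^T (mod 2), r = 0001100010000010000101111000110:
  s[0] = (1010101010101010101010101010101)·(0001100010000010000101111000110) mod 2 = 0+0+0+0+1+0+0+0+1+0+0+0+0+0+1+0+0+0+0+0+0+0+1+0+1+0+0+0+1+0+0 mod 2 = 0
  s[1] = (0110011001100110011001100110011)·(0001100010000010000101111000110) mod 2 = 0+0+0+0+0+0+0+0+0+0+0+0+0+0+1+0+0+0+0+0+0+1+1+0+0+0+0+0+0+1+0 mod 2 = 0
  s[2] = (0001111000011110000111100001111)·(0001100010000010000101111000110) mod 2 = 0+0+0+1+1+0+0+0+0+0+0+0+0+0+1+0+0+0+0+1+0+1+1+0+0+0+0+0+1+1+0 mod 2 = 0
  s[3] = (0000000111111110000000011111111)·(0001100010000010000101111000110) mod 2 = 0+0+0+0+0+0+0+0+1+0+0+0+0+0+1+0+0+0+0+0+0+0+0+1+1+0+0+0+1+1+0 mod 2 = 0
  s[4] = (0000000000000001111111111111111)·(0001100010000010000101111000110) mod 2 = 0+0+0+0+0+0+0+0+0+0+0+0+0+0+0+0+0+0+0+1+0+1+1+1+1+0+0+0+1+1+0 mod 2 = 1
Syndrome = 00001
Non-zero syndrome: error at position 16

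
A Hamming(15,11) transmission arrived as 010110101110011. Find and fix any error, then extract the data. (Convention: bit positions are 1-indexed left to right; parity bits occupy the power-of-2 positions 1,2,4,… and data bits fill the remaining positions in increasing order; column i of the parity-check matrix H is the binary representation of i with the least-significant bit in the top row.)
Syndrome s = H · r^T (mod 2), r = 010110101110011:
  s[0] = (101010101010101)·(010110101110011) mod 2 = 0+0+0+0+1+0+1+0+1+0+1+0+0+0+1 mod 2 = 1
  s[1] = (011001100110011)·(010110101110011) mod 2 = 0+1+0+0+0+0+1+0+0+1+1+0+0+1+1 mod 2 = 0
  s[2] = (000111100001111)·(010110101110011) mod 2 = 0+0+0+1+1+0+1+0+0+0+0+0+0+1+1 mod 2 = 1
  s[3] = (000000011111111)·(010110101110011) mod 2 = 0+0+0+0+0+0+0+0+1+1+1+0+0+1+1 mod 2 = 1
Syndrome = 1011
Column 13 of H equals this syndrome → error at bit 13 (1-indexed).
Flip bit 13: 010110101110011 → 010110101110111
Extract data bits at positions {3,5,6,7,9,10,11,12,13,14,15}: 01011110111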